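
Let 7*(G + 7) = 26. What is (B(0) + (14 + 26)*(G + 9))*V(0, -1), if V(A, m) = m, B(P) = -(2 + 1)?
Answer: -1579/7 ≈ -225.57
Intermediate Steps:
G = -23/7 (G = -7 + (⅐)*26 = -7 + 26/7 = -23/7 ≈ -3.2857)
B(P) = -3 (B(P) = -1*3 = -3)
(B(0) + (14 + 26)*(G + 9))*V(0, -1) = (-3 + (14 + 26)*(-23/7 + 9))*(-1) = (-3 + 40*(40/7))*(-1) = (-3 + 1600/7)*(-1) = (1579/7)*(-1) = -1579/7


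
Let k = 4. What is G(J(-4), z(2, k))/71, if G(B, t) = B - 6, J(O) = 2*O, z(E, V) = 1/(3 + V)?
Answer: -14/71 ≈ -0.19718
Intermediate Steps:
G(B, t) = -6 + B
G(J(-4), z(2, k))/71 = (-6 + 2*(-4))/71 = (-6 - 8)*(1/71) = -14*1/71 = -14/71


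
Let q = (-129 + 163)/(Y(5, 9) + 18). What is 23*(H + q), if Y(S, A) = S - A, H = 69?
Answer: 11500/7 ≈ 1642.9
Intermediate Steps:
q = 17/7 (q = (-129 + 163)/((5 - 1*9) + 18) = 34/((5 - 9) + 18) = 34/(-4 + 18) = 34/14 = 34*(1/14) = 17/7 ≈ 2.4286)
23*(H + q) = 23*(69 + 17/7) = 23*(500/7) = 11500/7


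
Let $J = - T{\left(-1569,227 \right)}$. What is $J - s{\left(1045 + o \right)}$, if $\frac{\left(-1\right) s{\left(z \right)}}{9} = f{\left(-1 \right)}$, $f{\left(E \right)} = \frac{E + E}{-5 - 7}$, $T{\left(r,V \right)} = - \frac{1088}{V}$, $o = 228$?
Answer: $\frac{2857}{454} \approx 6.293$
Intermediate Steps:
$f{\left(E \right)} = - \frac{E}{6}$ ($f{\left(E \right)} = \frac{2 E}{-12} = - \frac{2 E}{12} = - \frac{E}{6}$)
$J = \frac{1088}{227}$ ($J = - \frac{-1088}{227} = \left(-1\right) \left(- \frac{1088}{227}\right) = \frac{1088}{227} \approx 4.793$)
$s{\left(z \right)} = - \frac{3}{2}$ ($s{\left(z \right)} = - 9 \left(\left(- \frac{1}{6}\right) \left(-1\right)\right) = \left(-9\right) \frac{1}{6} = - \frac{3}{2}$)
$J - s{\left(1045 + o \right)} = \frac{1088}{227} - - \frac{3}{2} = \frac{1088}{227} + \frac{3}{2} = \frac{2857}{454}$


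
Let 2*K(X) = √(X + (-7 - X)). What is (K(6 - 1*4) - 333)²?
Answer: (666 - I*√7)²/4 ≈ 1.1089e+5 - 881.04*I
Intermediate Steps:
K(X) = I*√7/2 (K(X) = √(X + (-7 - X))/2 = √(-7)/2 = (I*√7)/2 = I*√7/2)
(K(6 - 1*4) - 333)² = (I*√7/2 - 333)² = (-333 + I*√7/2)²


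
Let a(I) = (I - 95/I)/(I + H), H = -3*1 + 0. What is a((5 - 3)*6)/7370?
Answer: 49/795960 ≈ 6.1561e-5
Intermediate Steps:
H = -3 (H = -3 + 0 = -3)
a(I) = (I - 95/I)/(-3 + I) (a(I) = (I - 95/I)/(I - 3) = (I - 95/I)/(-3 + I))
a((5 - 3)*6)/7370 = ((-95 + ((5 - 3)*6)**2)/((((5 - 3)*6))*(-3 + (5 - 3)*6)))/7370 = ((-95 + (2*6)**2)/(((2*6))*(-3 + 2*6)))*(1/7370) = ((-95 + 12**2)/(12*(-3 + 12)))*(1/7370) = ((1/12)*(-95 + 144)/9)*(1/7370) = ((1/12)*(1/9)*49)*(1/7370) = (49/108)*(1/7370) = 49/795960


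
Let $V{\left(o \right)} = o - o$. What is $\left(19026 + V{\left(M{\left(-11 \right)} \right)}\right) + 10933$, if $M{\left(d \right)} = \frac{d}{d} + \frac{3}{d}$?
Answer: $29959$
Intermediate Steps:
$M{\left(d \right)} = 1 + \frac{3}{d}$
$V{\left(o \right)} = 0$
$\left(19026 + V{\left(M{\left(-11 \right)} \right)}\right) + 10933 = \left(19026 + 0\right) + 10933 = 19026 + 10933 = 29959$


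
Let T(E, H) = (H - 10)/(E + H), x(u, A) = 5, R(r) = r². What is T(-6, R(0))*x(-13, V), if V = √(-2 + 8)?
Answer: 25/3 ≈ 8.3333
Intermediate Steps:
V = √6 ≈ 2.4495
T(E, H) = (-10 + H)/(E + H)
T(-6, R(0))*x(-13, V) = ((-10 + 0²)/(-6 + 0²))*5 = ((-10 + 0)/(-6 + 0))*5 = (-10/(-6))*5 = -⅙*(-10)*5 = (5/3)*5 = 25/3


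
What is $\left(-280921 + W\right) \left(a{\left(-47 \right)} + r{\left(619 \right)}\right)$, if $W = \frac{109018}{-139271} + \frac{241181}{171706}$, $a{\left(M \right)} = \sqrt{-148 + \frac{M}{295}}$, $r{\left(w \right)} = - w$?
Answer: $\frac{4158340600057487957}{23913666326} - \frac{6717836187491903 i \sqrt{12893565}}{7054531566170} \approx 1.7389 \cdot 10^{8} - 3.4194 \cdot 10^{6} i$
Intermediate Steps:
$a{\left(M \right)} = \sqrt{-148 + \frac{M}{295}}$ ($a{\left(M \right)} = \sqrt{-148 + M \frac{1}{295}} = \sqrt{-148 + \frac{M}{295}}$)
$W = \frac{14870474343}{23913666326}$ ($W = 109018 \left(- \frac{1}{139271}\right) + 241181 \cdot \frac{1}{171706} = - \frac{109018}{139271} + \frac{241181}{171706} = \frac{14870474343}{23913666326} \approx 0.62184$)
$\left(-280921 + W\right) \left(a{\left(-47 \right)} + r{\left(619 \right)}\right) = \left(-280921 + \frac{14870474343}{23913666326}\right) \left(\frac{\sqrt{-12879700 + 295 \left(-47\right)}}{295} - 619\right) = - \frac{6717836187491903 \left(\frac{\sqrt{-12879700 - 13865}}{295} - 619\right)}{23913666326} = - \frac{6717836187491903 \left(\frac{\sqrt{-12893565}}{295} - 619\right)}{23913666326} = - \frac{6717836187491903 \left(\frac{i \sqrt{12893565}}{295} - 619\right)}{23913666326} = - \frac{6717836187491903 \left(-619 + \frac{i \sqrt{12893565}}{295}\right)}{23913666326} = \frac{4158340600057487957}{23913666326} - \frac{6717836187491903 i \sqrt{12893565}}{7054531566170}$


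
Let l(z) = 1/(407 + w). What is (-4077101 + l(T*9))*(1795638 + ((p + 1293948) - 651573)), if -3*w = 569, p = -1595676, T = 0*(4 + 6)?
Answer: -2239159049797113/652 ≈ -3.4343e+12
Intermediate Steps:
T = 0 (T = 0*10 = 0)
w = -569/3 (w = -1/3*569 = -569/3 ≈ -189.67)
l(z) = 3/652 (l(z) = 1/(407 - 569/3) = 1/(652/3) = 3/652)
(-4077101 + l(T*9))*(1795638 + ((p + 1293948) - 651573)) = (-4077101 + 3/652)*(1795638 + ((-1595676 + 1293948) - 651573)) = -2658269849*(1795638 + (-301728 - 651573))/652 = -2658269849*(1795638 - 953301)/652 = -2658269849/652*842337 = -2239159049797113/652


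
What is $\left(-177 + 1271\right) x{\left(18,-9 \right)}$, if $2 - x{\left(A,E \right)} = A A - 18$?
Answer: $-332576$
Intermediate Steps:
$x{\left(A,E \right)} = 20 - A^{2}$ ($x{\left(A,E \right)} = 2 - \left(A A - 18\right) = 2 - \left(A^{2} - 18\right) = 2 - \left(-18 + A^{2}\right) = 20 - A^{2}$)
$\left(-177 + 1271\right) x{\left(18,-9 \right)} = \left(-177 + 1271\right) \left(20 - 18^{2}\right) = 1094 \left(20 - 324\right) = 1094 \left(-304\right) = -332576$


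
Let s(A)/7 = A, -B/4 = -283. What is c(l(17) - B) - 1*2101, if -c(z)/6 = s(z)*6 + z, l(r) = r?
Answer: 285569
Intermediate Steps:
B = 1132 (B = -4*(-283) = 1132)
s(A) = 7*A
c(z) = -258*z (c(z) = -6*((7*z)*6 + z) = -6*(42*z + z) = -258*z)
c(l(17) - B) - 1*2101 = -258*(17 - 1*1132) - 1*2101 = -258*(17 - 1132) - 2101 = -258*(-1115) - 2101 = 287670 - 2101 = 285569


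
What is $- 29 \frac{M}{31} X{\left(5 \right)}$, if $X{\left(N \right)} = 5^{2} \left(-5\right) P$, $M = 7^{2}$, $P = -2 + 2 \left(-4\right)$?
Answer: $- \frac{1776250}{31} \approx -57298.0$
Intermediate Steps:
$P = -10$ ($P = -2 - 8 = -10$)
$M = 49$
$X{\left(N \right)} = 1250$ ($X{\left(N \right)} = 5^{2} \left(-5\right) \left(-10\right) = 25 \left(-5\right) \left(-10\right) = \left(-125\right) \left(-10\right) = 1250$)
$- 29 \frac{M}{31} X{\left(5 \right)} = - 29 \cdot \frac{49}{31} \cdot 1250 = - 29 \cdot 49 \cdot \frac{1}{31} \cdot 1250 = \left(-29\right) \frac{49}{31} \cdot 1250 = \left(- \frac{1421}{31}\right) 1250 = - \frac{1776250}{31}$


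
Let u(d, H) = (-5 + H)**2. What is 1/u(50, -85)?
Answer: 1/8100 ≈ 0.00012346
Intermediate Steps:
1/u(50, -85) = 1/((-5 - 85)**2) = 1/((-90)**2) = 1/8100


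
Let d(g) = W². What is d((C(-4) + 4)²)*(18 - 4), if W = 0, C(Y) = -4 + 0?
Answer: 0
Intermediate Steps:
C(Y) = -4
d(g) = 0 (d(g) = 0² = 0)
d((C(-4) + 4)²)*(18 - 4) = 0*(18 - 4) = 0*14 = 0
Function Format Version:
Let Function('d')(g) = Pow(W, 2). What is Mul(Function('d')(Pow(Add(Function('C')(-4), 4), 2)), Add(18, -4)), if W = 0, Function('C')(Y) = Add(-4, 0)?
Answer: 0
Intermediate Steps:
Function('C')(Y) = -4
Function('d')(g) = 0 (Function('d')(g) = Pow(0, 2) = 0)
Mul(Function('d')(Pow(Add(Function('C')(-4), 4), 2)), Add(18, -4)) = Mul(0, Add(18, -4)) = Mul(0, 14) = 0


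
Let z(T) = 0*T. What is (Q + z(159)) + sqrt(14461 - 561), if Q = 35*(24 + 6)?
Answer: 1050 + 10*sqrt(139) ≈ 1167.9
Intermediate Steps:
z(T) = 0
Q = 1050 (Q = 35*30 = 1050)
(Q + z(159)) + sqrt(14461 - 561) = (1050 + 0) + sqrt(14461 - 561) = 1050 + sqrt(13900) = 1050 + 10*sqrt(139)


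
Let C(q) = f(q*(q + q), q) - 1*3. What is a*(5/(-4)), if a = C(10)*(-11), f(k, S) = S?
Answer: 385/4 ≈ 96.250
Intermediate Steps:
C(q) = -3 + q (C(q) = q - 1*3 = q - 3 = -3 + q)
a = -77 (a = (-3 + 10)*(-11) = 7*(-11) = -77)
a*(5/(-4)) = -385/(-4) = -385*(-1)/4 = -77*(-5/4) = 385/4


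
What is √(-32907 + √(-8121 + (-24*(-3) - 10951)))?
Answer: √(-32907 + 10*I*√190) ≈ 0.3799 + 181.4*I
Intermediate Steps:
√(-32907 + √(-8121 + (-24*(-3) - 10951))) = √(-32907 + √(-8121 + (72 - 10951))) = √(-32907 + √(-8121 - 10879)) = √(-32907 + √(-19000)) = √(-32907 + 10*I*√190)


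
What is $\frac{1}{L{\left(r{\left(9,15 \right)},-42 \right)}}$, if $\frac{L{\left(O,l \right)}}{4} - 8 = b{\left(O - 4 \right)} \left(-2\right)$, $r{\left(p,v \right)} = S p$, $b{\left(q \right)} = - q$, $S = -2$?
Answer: $- \frac{1}{144} \approx -0.0069444$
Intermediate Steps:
$r{\left(p,v \right)} = - 2 p$
$L{\left(O,l \right)} = 8 O$ ($L{\left(O,l \right)} = 32 + 4 - (O - 4) \left(-2\right) = 32 + 4 - (-4 + O) \left(-2\right) = 32 + 4 \left(4 - O\right) \left(-2\right) = 32 + 4 \left(-8 + 2 O\right) = 32 + \left(-32 + 8 O\right) = 8 O$)
$\frac{1}{L{\left(r{\left(9,15 \right)},-42 \right)}} = \frac{1}{8 \left(\left(-2\right) 9\right)} = \frac{1}{8 \left(-18\right)} = \frac{1}{-144} = - \frac{1}{144}$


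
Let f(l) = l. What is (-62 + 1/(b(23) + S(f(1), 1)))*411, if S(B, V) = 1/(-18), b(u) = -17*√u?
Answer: -54878715816/2153627 - 2263788*√23/2153627 ≈ -25487.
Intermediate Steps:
S(B, V) = -1/18
(-62 + 1/(b(23) + S(f(1), 1)))*411 = (-62 + 1/(-17*√23 - 1/18))*411 = (-62 + 1/(-1/18 - 17*√23))*411 = -25482 + 411/(-1/18 - 17*√23)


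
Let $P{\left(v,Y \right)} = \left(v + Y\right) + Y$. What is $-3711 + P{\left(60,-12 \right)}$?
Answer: $-3675$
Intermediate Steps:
$P{\left(v,Y \right)} = v + 2 Y$ ($P{\left(v,Y \right)} = \left(Y + v\right) + Y = v + 2 Y$)
$-3711 + P{\left(60,-12 \right)} = -3711 + \left(60 + 2 \left(-12\right)\right) = -3711 + \left(60 - 24\right) = -3711 + 36 = -3675$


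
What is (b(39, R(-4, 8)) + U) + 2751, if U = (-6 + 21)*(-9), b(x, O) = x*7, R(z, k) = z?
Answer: 2889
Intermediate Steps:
b(x, O) = 7*x
U = -135 (U = 15*(-9) = -135)
(b(39, R(-4, 8)) + U) + 2751 = (7*39 - 135) + 2751 = (273 - 135) + 2751 = 138 + 2751 = 2889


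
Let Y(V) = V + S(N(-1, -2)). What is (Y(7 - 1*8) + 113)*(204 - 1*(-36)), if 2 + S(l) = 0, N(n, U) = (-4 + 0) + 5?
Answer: 26400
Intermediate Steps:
N(n, U) = 1 (N(n, U) = -4 + 5 = 1)
S(l) = -2 (S(l) = -2 + 0 = -2)
Y(V) = -2 + V (Y(V) = V - 2 = -2 + V)
(Y(7 - 1*8) + 113)*(204 - 1*(-36)) = ((-2 + (7 - 1*8)) + 113)*(204 - 1*(-36)) = ((-2 + (7 - 8)) + 113)*(204 + 36) = ((-2 - 1) + 113)*240 = (-3 + 113)*240 = 110*240 = 26400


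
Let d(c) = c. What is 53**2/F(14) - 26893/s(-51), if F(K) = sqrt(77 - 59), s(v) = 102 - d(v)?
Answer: -26893/153 + 2809*sqrt(2)/6 ≈ 486.32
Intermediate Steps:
s(v) = 102 - v
F(K) = 3*sqrt(2) (F(K) = sqrt(18) = 3*sqrt(2))
53**2/F(14) - 26893/s(-51) = 53**2/((3*sqrt(2))) - 26893/(102 - 1*(-51)) = 2809*(sqrt(2)/6) - 26893/(102 + 51) = 2809*sqrt(2)/6 - 26893/153 = -26893/153 + 2809*sqrt(2)/6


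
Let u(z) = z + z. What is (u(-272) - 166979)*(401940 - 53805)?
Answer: -58320619605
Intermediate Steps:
u(z) = 2*z
(u(-272) - 166979)*(401940 - 53805) = (2*(-272) - 166979)*(401940 - 53805) = (-544 - 166979)*348135 = -167523*348135 = -58320619605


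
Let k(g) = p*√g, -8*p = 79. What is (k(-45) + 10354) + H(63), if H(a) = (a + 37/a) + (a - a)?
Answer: 656308/63 - 237*I*√5/8 ≈ 10418.0 - 66.244*I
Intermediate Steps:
p = -79/8 (p = -⅛*79 = -79/8 ≈ -9.8750)
k(g) = -79*√g/8
H(a) = a + 37/a (H(a) = (a + 37/a) + 0 = a + 37/a)
(k(-45) + 10354) + H(63) = (-237*I*√5/8 + 10354) + (63 + 37/63) = (10354 - 237*I*√5/8) + 4006/63 = 656308/63 - 237*I*√5/8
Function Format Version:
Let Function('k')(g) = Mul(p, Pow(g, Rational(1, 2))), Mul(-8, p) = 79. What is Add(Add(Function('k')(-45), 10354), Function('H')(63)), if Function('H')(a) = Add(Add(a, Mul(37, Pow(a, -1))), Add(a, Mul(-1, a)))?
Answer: Add(Rational(656308, 63), Mul(Rational(-237, 8), I, Pow(5, Rational(1, 2)))) ≈ Add(10418., Mul(-66.244, I))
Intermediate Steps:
p = Rational(-79, 8) (p = Mul(Rational(-1, 8), 79) = Rational(-79, 8) ≈ -9.8750)
Function('k')(g) = Mul(Rational(-79, 8), Pow(g, Rational(1, 2)))
Function('H')(a) = Add(a, Mul(37, Pow(a, -1))) (Function('H')(a) = Add(Add(a, Mul(37, Pow(a, -1))), 0) = Add(a, Mul(37, Pow(a, -1))))
Add(Add(Function('k')(-45), 10354), Function('H')(63)) = Add(Add(Mul(Rational(-79, 8), Pow(-45, Rational(1, 2))), 10354), Add(63, Mul(37, Pow(63, -1)))) = Add(Add(Mul(Rational(-79, 8), Mul(3, I, Pow(5, Rational(1, 2)))), 10354), Add(63, Mul(37, Rational(1, 63)))) = Add(Add(Mul(Rational(-237, 8), I, Pow(5, Rational(1, 2))), 10354), Add(63, Rational(37, 63))) = Add(Add(10354, Mul(Rational(-237, 8), I, Pow(5, Rational(1, 2)))), Rational(4006, 63)) = Add(Rational(656308, 63), Mul(Rational(-237, 8), I, Pow(5, Rational(1, 2))))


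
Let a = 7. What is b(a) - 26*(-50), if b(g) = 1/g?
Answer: 9101/7 ≈ 1300.1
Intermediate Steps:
b(a) - 26*(-50) = 1/7 - 26*(-50) = ⅐ + 1300 = 9101/7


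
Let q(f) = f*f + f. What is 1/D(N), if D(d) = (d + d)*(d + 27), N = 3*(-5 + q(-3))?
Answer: 1/180 ≈ 0.0055556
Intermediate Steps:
q(f) = f + f**2 (q(f) = f**2 + f = f + f**2)
N = 3 (N = 3*(-5 - 3*(1 - 3)) = 3*(-5 - 3*(-2)) = 3*(-5 + 6) = 3*1 = 3)
D(d) = 2*d*(27 + d) (D(d) = (2*d)*(27 + d) = 2*d*(27 + d))
1/D(N) = 1/(2*3*(27 + 3)) = 1/(2*3*30) = 1/180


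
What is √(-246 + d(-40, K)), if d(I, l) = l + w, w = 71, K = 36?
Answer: I*√139 ≈ 11.79*I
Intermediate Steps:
d(I, l) = 71 + l (d(I, l) = l + 71 = 71 + l)
√(-246 + d(-40, K)) = √(-246 + (71 + 36)) = √(-246 + 107) = √(-139) = I*√139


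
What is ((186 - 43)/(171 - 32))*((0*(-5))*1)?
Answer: 0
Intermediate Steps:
((186 - 43)/(171 - 32))*((0*(-5))*1) = (143/139)*(0*1) = (143*(1/139))*0 = (143/139)*0 = 0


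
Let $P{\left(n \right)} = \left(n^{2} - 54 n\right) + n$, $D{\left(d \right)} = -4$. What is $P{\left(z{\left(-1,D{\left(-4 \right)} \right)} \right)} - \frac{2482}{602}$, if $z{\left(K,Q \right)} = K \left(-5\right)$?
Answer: $- \frac{73481}{301} \approx -244.12$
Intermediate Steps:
$z{\left(K,Q \right)} = - 5 K$
$P{\left(n \right)} = n^{2} - 53 n$
$P{\left(z{\left(-1,D{\left(-4 \right)} \right)} \right)} - \frac{2482}{602} = \left(-5\right) \left(-1\right) \left(-53 - -5\right) - \frac{2482}{602} = 5 \left(-53 + 5\right) - 2482 \cdot \frac{1}{602} = 5 \left(-48\right) - \frac{1241}{301} = -240 - \frac{1241}{301} = - \frac{73481}{301}$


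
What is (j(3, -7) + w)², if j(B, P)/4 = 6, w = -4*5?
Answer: 16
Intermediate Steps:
w = -20
j(B, P) = 24 (j(B, P) = 4*6 = 24)
(j(3, -7) + w)² = (24 - 20)² = 4² = 16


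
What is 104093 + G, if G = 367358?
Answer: 471451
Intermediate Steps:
104093 + G = 104093 + 367358 = 471451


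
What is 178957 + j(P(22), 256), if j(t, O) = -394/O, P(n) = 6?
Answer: 22906299/128 ≈ 1.7896e+5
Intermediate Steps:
178957 + j(P(22), 256) = 178957 - 394/256 = 178957 - 394*1/256 = 178957 - 197/128 = 22906299/128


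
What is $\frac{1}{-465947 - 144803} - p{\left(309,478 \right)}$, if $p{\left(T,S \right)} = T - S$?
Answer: $\frac{103216749}{610750} \approx 169.0$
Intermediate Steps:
$\frac{1}{-465947 - 144803} - p{\left(309,478 \right)} = \frac{1}{-465947 - 144803} - \left(309 - 478\right) = \frac{1}{-610750} - \left(309 - 478\right) = - \frac{1}{610750} - -169 = - \frac{1}{610750} + 169 = \frac{103216749}{610750}$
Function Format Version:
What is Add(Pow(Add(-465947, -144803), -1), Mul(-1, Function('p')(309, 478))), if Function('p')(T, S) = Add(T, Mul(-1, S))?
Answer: Rational(103216749, 610750) ≈ 169.00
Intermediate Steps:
Add(Pow(Add(-465947, -144803), -1), Mul(-1, Function('p')(309, 478))) = Add(Pow(Add(-465947, -144803), -1), Mul(-1, Add(309, Mul(-1, 478)))) = Add(Pow(-610750, -1), Mul(-1, Add(309, -478))) = Add(Rational(-1, 610750), Mul(-1, -169)) = Add(Rational(-1, 610750), 169) = Rational(103216749, 610750)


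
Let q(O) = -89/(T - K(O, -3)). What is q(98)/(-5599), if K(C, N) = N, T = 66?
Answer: 89/386331 ≈ 0.00023037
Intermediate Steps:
q(O) = -89/69 (q(O) = -89/(66 - 1*(-3)) = -89/(66 + 3) = -89/69)
q(98)/(-5599) = -89/69/(-5599) = -89/69*(-1/5599) = 89/386331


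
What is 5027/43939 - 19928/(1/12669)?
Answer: -11093184065221/43939 ≈ -2.5247e+8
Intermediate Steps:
5027/43939 - 19928/(1/12669) = 5027*(1/43939) - 19928/1/12669 = 5027/43939 - 19928*12669 = 5027/43939 - 252467832 = -11093184065221/43939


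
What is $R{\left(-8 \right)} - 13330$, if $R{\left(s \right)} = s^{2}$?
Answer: $-13266$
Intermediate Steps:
$R{\left(-8 \right)} - 13330 = \left(-8\right)^{2} - 13330 = 64 - 13330 = -13266$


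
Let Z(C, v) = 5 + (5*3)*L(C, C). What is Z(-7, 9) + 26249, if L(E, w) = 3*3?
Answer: 26389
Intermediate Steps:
L(E, w) = 9
Z(C, v) = 140 (Z(C, v) = 5 + (5*3)*9 = 5 + 15*9 = 5 + 135 = 140)
Z(-7, 9) + 26249 = 140 + 26249 = 26389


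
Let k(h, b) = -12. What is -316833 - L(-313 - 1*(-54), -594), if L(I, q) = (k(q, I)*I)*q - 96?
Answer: 1529415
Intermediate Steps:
L(I, q) = -96 - 12*I*q (L(I, q) = (-12*I)*q - 96 = -12*I*q - 96 = -96 - 12*I*q)
-316833 - L(-313 - 1*(-54), -594) = -316833 - (-96 - 12*(-313 - 1*(-54))*(-594)) = -316833 - (-96 - 12*(-313 + 54)*(-594)) = -316833 - (-96 - 12*(-259)*(-594)) = -316833 - (-96 - 1846152) = -316833 - 1*(-1846248) = -316833 + 1846248 = 1529415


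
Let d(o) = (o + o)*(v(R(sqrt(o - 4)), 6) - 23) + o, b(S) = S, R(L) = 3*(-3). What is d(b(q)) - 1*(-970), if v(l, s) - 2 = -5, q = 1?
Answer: 919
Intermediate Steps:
R(L) = -9
v(l, s) = -3 (v(l, s) = 2 - 5 = -3)
d(o) = -51*o (d(o) = (o + o)*(-3 - 23) + o = (2*o)*(-26) + o = -52*o + o = -51*o)
d(b(q)) - 1*(-970) = -51*1 - 1*(-970) = -51 + 970 = 919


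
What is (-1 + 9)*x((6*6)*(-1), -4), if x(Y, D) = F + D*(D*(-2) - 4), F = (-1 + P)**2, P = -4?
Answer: 72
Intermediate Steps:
F = 25 (F = (-1 - 4)**2 = (-5)**2 = 25)
x(Y, D) = 25 + D*(-4 - 2*D) (x(Y, D) = 25 + D*(D*(-2) - 4) = 25 + D*(-2*D - 4) = 25 + D*(-4 - 2*D))
(-1 + 9)*x((6*6)*(-1), -4) = (-1 + 9)*(25 - 4*(-4) - 2*(-4)**2) = 8*(25 + 16 - 2*16) = 8*(25 + 16 - 32) = 8*9 = 72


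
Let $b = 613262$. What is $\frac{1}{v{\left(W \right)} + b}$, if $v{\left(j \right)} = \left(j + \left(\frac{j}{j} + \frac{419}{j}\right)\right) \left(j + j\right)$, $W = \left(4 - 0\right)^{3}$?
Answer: $\frac{1}{622420} \approx 1.6066 \cdot 10^{-6}$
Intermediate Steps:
$W = 64$ ($W = \left(4 + 0\right)^{3} = 4^{3} = 64$)
$v{\left(j \right)} = 2 j \left(1 + j + \frac{419}{j}\right)$ ($v{\left(j \right)} = \left(j + \left(1 + \frac{419}{j}\right)\right) 2 j = \left(1 + j + \frac{419}{j}\right) 2 j = 2 j \left(1 + j + \frac{419}{j}\right)$)
$\frac{1}{v{\left(W \right)} + b} = \frac{1}{\left(838 + 2 \cdot 64 + 2 \cdot 64^{2}\right) + 613262} = \frac{1}{\left(838 + 128 + 2 \cdot 4096\right) + 613262} = \frac{1}{\left(838 + 128 + 8192\right) + 613262} = \frac{1}{9158 + 613262} = \frac{1}{622420}$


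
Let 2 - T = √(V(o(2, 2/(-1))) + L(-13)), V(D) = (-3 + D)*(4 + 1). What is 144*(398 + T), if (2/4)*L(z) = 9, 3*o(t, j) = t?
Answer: 57600 - 48*√57 ≈ 57238.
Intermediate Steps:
o(t, j) = t/3
V(D) = -15 + 5*D (V(D) = (-3 + D)*5 = -15 + 5*D)
L(z) = 18 (L(z) = 2*9 = 18)
T = 2 - √57/3 (T = 2 - √((-15 + 5*((⅓)*2)) + 18) = 2 - √((-15 + 5*(⅔)) + 18) = 2 - √((-15 + 10/3) + 18) = 2 - √(-35/3 + 18) = 2 - √(19/3) = 2 - √57/3 ≈ -0.51661)
144*(398 + T) = 144*(398 + (2 - √57/3)) = 144*(400 - √57/3) = 57600 - 48*√57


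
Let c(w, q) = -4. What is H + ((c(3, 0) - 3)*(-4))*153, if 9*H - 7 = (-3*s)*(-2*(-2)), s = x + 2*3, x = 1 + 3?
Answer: 38443/9 ≈ 4271.4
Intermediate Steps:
x = 4
s = 10 (s = 4 + 2*3 = 4 + 6 = 10)
H = -113/9 (H = 7/9 + ((-3*10)*(-2*(-2)))/9 = 7/9 + (-30*4)/9 = 7/9 + (1/9)*(-120) = 7/9 - 40/3 = -113/9 ≈ -12.556)
H + ((c(3, 0) - 3)*(-4))*153 = -113/9 + ((-4 - 3)*(-4))*153 = -113/9 - 7*(-4)*153 = -113/9 + 28*153 = -113/9 + 4284 = 38443/9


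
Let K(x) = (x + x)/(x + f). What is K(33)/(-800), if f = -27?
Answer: -11/800 ≈ -0.013750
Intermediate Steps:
K(x) = 2*x/(-27 + x) (K(x) = (x + x)/(x - 27) = (2*x)/(-27 + x) = 2*x/(-27 + x))
K(33)/(-800) = (2*33/(-27 + 33))/(-800) = (2*33/6)*(-1/800) = (2*33*(⅙))*(-1/800) = 11*(-1/800) = -11/800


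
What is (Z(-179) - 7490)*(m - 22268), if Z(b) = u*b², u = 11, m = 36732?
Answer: 4989515904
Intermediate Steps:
Z(b) = 11*b²
(Z(-179) - 7490)*(m - 22268) = (11*(-179)² - 7490)*(36732 - 22268) = (11*32041 - 7490)*14464 = (352451 - 7490)*14464 = 344961*14464 = 4989515904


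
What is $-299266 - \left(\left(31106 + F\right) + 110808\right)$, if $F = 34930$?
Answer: $-476110$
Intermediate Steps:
$-299266 - \left(\left(31106 + F\right) + 110808\right) = -299266 - \left(\left(31106 + 34930\right) + 110808\right) = -299266 - \left(66036 + 110808\right) = -299266 - 176844 = -476110$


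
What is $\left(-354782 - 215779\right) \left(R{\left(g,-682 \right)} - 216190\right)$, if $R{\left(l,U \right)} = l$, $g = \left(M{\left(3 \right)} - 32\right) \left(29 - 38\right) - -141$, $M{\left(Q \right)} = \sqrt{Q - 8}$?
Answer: $123104811921 + 5135049 i \sqrt{5} \approx 1.231 \cdot 10^{11} + 1.1482 \cdot 10^{7} i$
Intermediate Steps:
$M{\left(Q \right)} = \sqrt{-8 + Q}$
$g = 429 - 9 i \sqrt{5}$ ($g = \left(\sqrt{-8 + 3} - 32\right) \left(29 - 38\right) - -141 = \left(\sqrt{-5} - 32\right) \left(-9\right) + 141 = \left(i \sqrt{5} - 32\right) \left(-9\right) + 141 = \left(-32 + i \sqrt{5}\right) \left(-9\right) + 141 = \left(288 - 9 i \sqrt{5}\right) + 141 = 429 - 9 i \sqrt{5} \approx 429.0 - 20.125 i$)
$\left(-354782 - 215779\right) \left(R{\left(g,-682 \right)} - 216190\right) = \left(-354782 - 215779\right) \left(\left(429 - 9 i \sqrt{5}\right) - 216190\right) = - 570561 \left(-215761 - 9 i \sqrt{5}\right) = 123104811921 + 5135049 i \sqrt{5}$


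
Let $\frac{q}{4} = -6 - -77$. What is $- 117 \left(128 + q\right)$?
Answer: $-48204$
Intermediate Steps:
$q = 284$ ($q = 4 \left(-6 - -77\right) = 4 \left(-6 + 77\right) = 4 \cdot 71 = 284$)
$- 117 \left(128 + q\right) = - 117 \left(128 + 284\right) = \left(-117\right) 412 = -48204$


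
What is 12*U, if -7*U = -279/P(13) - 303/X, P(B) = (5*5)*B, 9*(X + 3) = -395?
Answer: -658746/68575 ≈ -9.6062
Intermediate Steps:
X = -422/9 (X = -3 + (1/9)*(-395) = -3 - 395/9 = -422/9 ≈ -46.889)
P(B) = 25*B
U = -109791/137150 (U = -(-279/(25*13) - 303/(-422/9))/7 = -(-279/325 - 303*(-9/422))/7 = -(-279*1/325 + 2727/422)/7 = -(-279/325 + 2727/422)/7 = -1/7*768537/137150 = -109791/137150 ≈ -0.80052)
12*U = 12*(-109791/137150) = -658746/68575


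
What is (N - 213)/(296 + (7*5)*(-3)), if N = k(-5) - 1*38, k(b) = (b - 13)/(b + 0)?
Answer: -1237/955 ≈ -1.2953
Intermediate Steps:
k(b) = (-13 + b)/b
N = -172/5 (N = (-13 - 5)/(-5) - 1*38 = -⅕*(-18) - 38 = 18/5 - 38 = -172/5 ≈ -34.400)
(N - 213)/(296 + (7*5)*(-3)) = (-172/5 - 213)/(296 + (7*5)*(-3)) = -1237/(5*(296 + 35*(-3))) = -1237/(5*(296 - 105)) = -1237/5/191 = -1237/5*1/191 = -1237/955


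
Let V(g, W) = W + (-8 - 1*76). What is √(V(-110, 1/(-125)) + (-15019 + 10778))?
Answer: I*√2703130/25 ≈ 65.765*I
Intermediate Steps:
V(g, W) = -84 + W (V(g, W) = W + (-8 - 76) = W - 84 = -84 + W)
√(V(-110, 1/(-125)) + (-15019 + 10778)) = √((-84 + 1/(-125)) + (-15019 + 10778)) = √((-84 - 1/125) - 4241) = √(-10501/125 - 4241) = √(-540626/125) = I*√2703130/25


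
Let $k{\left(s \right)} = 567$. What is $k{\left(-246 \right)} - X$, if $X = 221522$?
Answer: $-220955$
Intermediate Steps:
$k{\left(-246 \right)} - X = 567 - 221522 = -220955$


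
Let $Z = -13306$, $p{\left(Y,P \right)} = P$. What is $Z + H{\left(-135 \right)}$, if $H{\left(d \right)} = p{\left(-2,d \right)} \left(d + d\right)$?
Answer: $23144$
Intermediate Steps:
$H{\left(d \right)} = 2 d^{2}$ ($H{\left(d \right)} = d \left(d + d\right) = d 2 d = 2 d^{2}$)
$Z + H{\left(-135 \right)} = -13306 + 2 \left(-135\right)^{2} = -13306 + 2 \cdot 18225 = -13306 + 36450 = 23144$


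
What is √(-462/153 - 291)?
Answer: I*√764745/51 ≈ 17.147*I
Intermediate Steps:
√(-462/153 - 291) = √(-462*1/153 - 291) = √(-154/51 - 291) = √(-14995/51) = I*√764745/51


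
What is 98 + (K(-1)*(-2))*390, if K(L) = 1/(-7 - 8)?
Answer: 150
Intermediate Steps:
K(L) = -1/15 (K(L) = 1/(-15) = -1/15)
98 + (K(-1)*(-2))*390 = 98 - 1/15*(-2)*390 = 98 + (2/15)*390 = 98 + 52 = 150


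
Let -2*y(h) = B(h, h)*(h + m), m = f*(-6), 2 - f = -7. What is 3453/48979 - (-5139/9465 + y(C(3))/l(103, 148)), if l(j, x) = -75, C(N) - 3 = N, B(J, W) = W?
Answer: 1957452162/772643725 ≈ 2.5334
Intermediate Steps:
f = 9 (f = 2 - 1*(-7) = 2 + 7 = 9)
m = -54 (m = 9*(-6) = -54)
C(N) = 3 + N
y(h) = -h*(-54 + h)/2 (y(h) = -h*(h - 54)/2 = -h*(-54 + h)/2)
3453/48979 - (-5139/9465 + y(C(3))/l(103, 148)) = 3453/48979 - (-5139/9465 + ((3 + 3)*(54 - (3 + 3))/2)/(-75)) = 3453*(1/48979) - (-5139*1/9465 + ((1/2)*6*(54 - 1*6))*(-1/75)) = 3453/48979 - (-1713/3155 + ((1/2)*6*(54 - 6))*(-1/75)) = 3453/48979 - (-1713/3155 + ((1/2)*6*48)*(-1/75)) = 3453/48979 - (-1713/3155 + 144*(-1/75)) = 3453/48979 - (-1713/3155 - 48/25) = 3453/48979 - 1*(-38853/15775) = 3453/48979 + 38853/15775 = 1957452162/772643725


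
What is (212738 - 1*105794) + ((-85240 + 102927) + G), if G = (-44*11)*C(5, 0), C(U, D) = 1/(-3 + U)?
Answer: 124389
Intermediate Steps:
G = -242 (G = (-44*11)/(-3 + 5) = -484/2 = -484*½ = -242)
(212738 - 1*105794) + ((-85240 + 102927) + G) = (212738 - 1*105794) + ((-85240 + 102927) - 242) = (212738 - 105794) + (17687 - 242) = 106944 + 17445 = 124389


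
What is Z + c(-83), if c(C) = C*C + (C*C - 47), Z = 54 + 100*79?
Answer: 21685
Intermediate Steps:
Z = 7954 (Z = 54 + 7900 = 7954)
c(C) = -47 + 2*C**2 (c(C) = C**2 + (C**2 - 47) = C**2 + (-47 + C**2) = -47 + 2*C**2)
Z + c(-83) = 7954 + (-47 + 2*(-83)**2) = 7954 + (-47 + 2*6889) = 7954 + (-47 + 13778) = 7954 + 13731 = 21685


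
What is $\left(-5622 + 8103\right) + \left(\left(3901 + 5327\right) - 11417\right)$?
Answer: $292$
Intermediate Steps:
$\left(-5622 + 8103\right) + \left(\left(3901 + 5327\right) - 11417\right) = 2481 + \left(9228 - 11417\right) = 2481 - 2189 = 292$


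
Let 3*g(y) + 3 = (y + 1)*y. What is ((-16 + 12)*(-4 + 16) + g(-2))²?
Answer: 21025/9 ≈ 2336.1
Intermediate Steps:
g(y) = -1 + y*(1 + y)/3 (g(y) = -1 + ((y + 1)*y)/3 = -1 + ((1 + y)*y)/3 = -1 + (y*(1 + y))/3 = -1 + y*(1 + y)/3)
((-16 + 12)*(-4 + 16) + g(-2))² = ((-16 + 12)*(-4 + 16) + (-1 + (⅓)*(-2) + (⅓)*(-2)²))² = (-4*12 + (-1 - ⅔ + (⅓)*4))² = (-48 + (-1 - ⅔ + 4/3))² = (-48 - ⅓)² = (-145/3)² = 21025/9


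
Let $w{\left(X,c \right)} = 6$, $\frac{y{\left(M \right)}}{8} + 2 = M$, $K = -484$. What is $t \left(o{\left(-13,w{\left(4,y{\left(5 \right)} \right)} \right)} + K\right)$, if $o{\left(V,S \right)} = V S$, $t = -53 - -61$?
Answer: $-4496$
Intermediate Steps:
$y{\left(M \right)} = -16 + 8 M$
$t = 8$ ($t = -53 + 61 = 8$)
$o{\left(V,S \right)} = S V$
$t \left(o{\left(-13,w{\left(4,y{\left(5 \right)} \right)} \right)} + K\right) = 8 \left(6 \left(-13\right) - 484\right) = 8 \left(-78 - 484\right) = 8 \left(-562\right) = -4496$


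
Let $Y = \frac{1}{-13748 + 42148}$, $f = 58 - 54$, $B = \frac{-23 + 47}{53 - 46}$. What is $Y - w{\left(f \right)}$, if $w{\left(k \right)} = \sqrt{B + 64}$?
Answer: $\frac{1}{28400} - \frac{2 \sqrt{826}}{7} \approx -8.2115$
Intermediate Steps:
$B = \frac{24}{7} \approx 3.4286$
$f = 4$
$w{\left(k \right)} = \frac{2 \sqrt{826}}{7}$ ($w{\left(k \right)} = \sqrt{\frac{24}{7} + 64} = \sqrt{\frac{472}{7}} = \frac{2 \sqrt{826}}{7}$)
$Y = \frac{1}{28400} \approx 3.5211 \cdot 10^{-5}$
$Y - w{\left(f \right)} = \frac{1}{28400} - \frac{2 \sqrt{826}}{7}$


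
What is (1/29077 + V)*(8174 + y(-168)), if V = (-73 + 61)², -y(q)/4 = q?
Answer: 37038989294/29077 ≈ 1.2738e+6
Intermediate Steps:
y(q) = -4*q
V = 144 (V = (-12)² = 144)
(1/29077 + V)*(8174 + y(-168)) = (1/29077 + 144)*(8174 - 4*(-168)) = (1/29077 + 144)*(8174 + 672) = (4187089/29077)*8846 = 37038989294/29077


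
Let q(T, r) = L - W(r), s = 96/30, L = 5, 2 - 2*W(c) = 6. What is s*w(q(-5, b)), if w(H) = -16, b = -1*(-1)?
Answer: -256/5 ≈ -51.200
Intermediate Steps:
b = 1
W(c) = -2 (W(c) = 1 - 1/2*6 = 1 - 3 = -2)
s = 16/5 (s = 96*(1/30) = 16/5 ≈ 3.2000)
q(T, r) = 7 (q(T, r) = 5 - 1*(-2) = 5 + 2 = 7)
s*w(q(-5, b)) = (16/5)*(-16) = -256/5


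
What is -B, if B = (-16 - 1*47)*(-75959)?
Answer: -4785417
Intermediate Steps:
B = 4785417 (B = (-16 - 47)*(-75959) = -63*(-75959) = 4785417)
-B = -1*4785417 = -4785417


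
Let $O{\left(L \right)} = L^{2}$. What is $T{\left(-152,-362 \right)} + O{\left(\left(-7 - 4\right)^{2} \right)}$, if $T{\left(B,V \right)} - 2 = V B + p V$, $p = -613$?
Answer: $291573$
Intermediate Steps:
$T{\left(B,V \right)} = 2 - 613 V + B V$ ($T{\left(B,V \right)} = 2 + \left(V B - 613 V\right) = 2 + \left(B V - 613 V\right) = 2 + \left(- 613 V + B V\right) = 2 - 613 V + B V$)
$T{\left(-152,-362 \right)} + O{\left(\left(-7 - 4\right)^{2} \right)} = \left(2 - -221906 - -55024\right) + \left(\left(-7 - 4\right)^{2}\right)^{2} = \left(2 + 221906 + 55024\right) + \left(\left(-11\right)^{2}\right)^{2} = 276932 + 121^{2} = 276932 + 14641 = 291573$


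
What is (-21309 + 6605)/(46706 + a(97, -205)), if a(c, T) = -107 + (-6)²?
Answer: -14704/46635 ≈ -0.31530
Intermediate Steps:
a(c, T) = -71 (a(c, T) = -107 + 36 = -71)
(-21309 + 6605)/(46706 + a(97, -205)) = (-21309 + 6605)/(46706 - 71) = -14704/46635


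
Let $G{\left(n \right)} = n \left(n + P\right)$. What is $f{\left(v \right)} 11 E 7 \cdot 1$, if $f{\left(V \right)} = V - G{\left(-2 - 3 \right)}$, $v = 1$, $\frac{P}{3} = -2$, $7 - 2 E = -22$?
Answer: $-60291$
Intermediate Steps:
$E = \frac{29}{2}$ ($E = \frac{7}{2} - -11 = \frac{7}{2} + 11 = \frac{29}{2} \approx 14.5$)
$P = -6$ ($P = 3 \left(-2\right) = -6$)
$G{\left(n \right)} = n \left(-6 + n\right)$ ($G{\left(n \right)} = n \left(n - 6\right) = n \left(-6 + n\right)$)
$f{\left(V \right)} = -55 + V$ ($f{\left(V \right)} = V - \left(-2 - 3\right) \left(-6 - 5\right) = V - - 5 \left(-6 - 5\right) = V - \left(-5\right) \left(-11\right) = V - 55 = -55 + V$)
$f{\left(v \right)} 11 E 7 \cdot 1 = \left(-55 + 1\right) 11 \cdot \frac{29}{2} \cdot 7 \cdot 1 = - 54 \cdot \frac{319}{2} \cdot 7 = \left(-54\right) \frac{2233}{2} = -60291$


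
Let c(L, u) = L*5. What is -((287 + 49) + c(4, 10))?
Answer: -356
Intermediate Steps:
c(L, u) = 5*L
-((287 + 49) + c(4, 10)) = -((287 + 49) + 5*4) = -(336 + 20) = -1*356 = -356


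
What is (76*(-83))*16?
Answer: -100928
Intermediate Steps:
(76*(-83))*16 = -6308*16 = -100928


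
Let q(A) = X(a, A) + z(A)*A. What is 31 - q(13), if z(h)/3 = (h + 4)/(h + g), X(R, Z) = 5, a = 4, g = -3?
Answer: -403/10 ≈ -40.300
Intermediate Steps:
z(h) = 3*(4 + h)/(-3 + h) (z(h) = 3*((h + 4)/(h - 3)) = 3*((4 + h)/(-3 + h)) = 3*(4 + h)/(-3 + h))
q(A) = 5 + 3*A*(4 + A)/(-3 + A) (q(A) = 5 + (3*(4 + A)/(-3 + A))*A = 5 + 3*A*(4 + A)/(-3 + A))
31 - q(13) = 31 - (-15 + 3*13**2 + 17*13)/(-3 + 13) = 31 - (-15 + 3*169 + 221)/10 = 31 - (-15 + 507 + 221)/10 = 31 - 713/10 = -403/10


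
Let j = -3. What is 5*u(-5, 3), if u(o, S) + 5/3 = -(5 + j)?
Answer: -55/3 ≈ -18.333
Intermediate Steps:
u(o, S) = -11/3 (u(o, S) = -5/3 - (5 - 3) = -5/3 - 1*2 = -5/3 - 2 = -11/3)
5*u(-5, 3) = 5*(-11/3) = -55/3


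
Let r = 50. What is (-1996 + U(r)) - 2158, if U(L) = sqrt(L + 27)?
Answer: -4154 + sqrt(77) ≈ -4145.2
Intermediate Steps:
U(L) = sqrt(27 + L)
(-1996 + U(r)) - 2158 = (-1996 + sqrt(27 + 50)) - 2158 = (-1996 + sqrt(77)) - 2158 = -4154 + sqrt(77)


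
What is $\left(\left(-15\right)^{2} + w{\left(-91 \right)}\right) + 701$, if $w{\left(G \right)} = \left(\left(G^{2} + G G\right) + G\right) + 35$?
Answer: $17432$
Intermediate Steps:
$w{\left(G \right)} = 35 + G + 2 G^{2}$ ($w{\left(G \right)} = \left(\left(G^{2} + G^{2}\right) + G\right) + 35 = \left(2 G^{2} + G\right) + 35 = \left(G + 2 G^{2}\right) + 35 = 35 + G + 2 G^{2}$)
$\left(\left(-15\right)^{2} + w{\left(-91 \right)}\right) + 701 = \left(\left(-15\right)^{2} + \left(35 - 91 + 2 \left(-91\right)^{2}\right)\right) + 701 = \left(225 + \left(35 - 91 + 2 \cdot 8281\right)\right) + 701 = \left(225 + \left(35 - 91 + 16562\right)\right) + 701 = \left(225 + 16506\right) + 701 = 16731 + 701 = 17432$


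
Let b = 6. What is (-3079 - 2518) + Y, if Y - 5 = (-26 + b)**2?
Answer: -5192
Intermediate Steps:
Y = 405 (Y = 5 + (-26 + 6)**2 = 5 + (-20)**2 = 5 + 400 = 405)
(-3079 - 2518) + Y = (-3079 - 2518) + 405 = -5597 + 405 = -5192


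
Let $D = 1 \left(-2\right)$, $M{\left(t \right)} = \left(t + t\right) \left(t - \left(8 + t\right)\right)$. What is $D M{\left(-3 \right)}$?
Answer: $-96$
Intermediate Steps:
$M{\left(t \right)} = - 16 t$ ($M{\left(t \right)} = 2 t \left(-8\right) = - 16 t$)
$D = -2$
$D M{\left(-3 \right)} = - 2 \left(\left(-16\right) \left(-3\right)\right) = \left(-2\right) 48 = -96$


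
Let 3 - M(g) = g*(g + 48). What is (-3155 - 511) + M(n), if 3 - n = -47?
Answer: -8563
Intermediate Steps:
n = 50 (n = 3 - 1*(-47) = 3 + 47 = 50)
M(g) = 3 - g*(48 + g) (M(g) = 3 - g*(g + 48) = 3 - g*(48 + g))
(-3155 - 511) + M(n) = (-3155 - 511) + (3 - 1*50² - 48*50) = -3666 + (3 - 1*2500 - 2400) = -3666 + (3 - 2500 - 2400) = -3666 - 4897 = -8563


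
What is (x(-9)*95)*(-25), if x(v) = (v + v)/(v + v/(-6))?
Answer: -5700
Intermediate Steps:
x(v) = 12/5 (x(v) = (2*v)/(v + v*(-1/6)) = (2*v)/(v - v/6) = (2*v)/((5*v/6)) = (2*v)*(6/(5*v)) = 12/5)
(x(-9)*95)*(-25) = ((12/5)*95)*(-25) = 228*(-25) = -5700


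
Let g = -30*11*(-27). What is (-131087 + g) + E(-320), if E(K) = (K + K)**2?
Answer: 287423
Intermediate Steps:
E(K) = 4*K**2 (E(K) = (2*K)**2 = 4*K**2)
g = 8910 (g = -330*(-27) = 8910)
(-131087 + g) + E(-320) = (-131087 + 8910) + 4*(-320)**2 = -122177 + 4*102400 = -122177 + 409600 = 287423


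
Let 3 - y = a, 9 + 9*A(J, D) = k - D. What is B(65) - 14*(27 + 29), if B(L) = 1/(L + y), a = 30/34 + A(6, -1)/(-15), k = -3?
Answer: -120614537/153848 ≈ -783.99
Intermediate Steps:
A(J, D) = -4/3 - D/9 (A(J, D) = -1 + (-3 - D)/9 = -1 + (-⅓ - D/9) = -4/3 - D/9)
a = 2212/2295 (a = 30/34 + (-4/3 - ⅑*(-1))/(-15) = 30*(1/34) + (-4/3 + ⅑)*(-1/15) = 15/17 - 11/9*(-1/15) = 15/17 + 11/135 = 2212/2295 ≈ 0.96383)
y = 4673/2295 (y = 3 - 1*2212/2295 = 3 - 2212/2295 = 4673/2295 ≈ 2.0362)
B(L) = 1/(4673/2295 + L) (B(L) = 1/(L + 4673/2295) = 1/(4673/2295 + L))
B(65) - 14*(27 + 29) = 2295/(4673 + 2295*65) - 14*(27 + 29) = 2295/(4673 + 149175) - 14*56 = 2295/153848 - 1*784 = 2295*(1/153848) - 784 = 2295/153848 - 784 = -120614537/153848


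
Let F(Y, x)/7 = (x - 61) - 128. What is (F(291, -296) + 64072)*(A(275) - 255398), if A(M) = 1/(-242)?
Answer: -3750221896609/242 ≈ -1.5497e+10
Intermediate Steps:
A(M) = -1/242
F(Y, x) = -1323 + 7*x (F(Y, x) = 7*((x - 61) - 128) = 7*((-61 + x) - 128) = 7*(-189 + x) = -1323 + 7*x)
(F(291, -296) + 64072)*(A(275) - 255398) = ((-1323 + 7*(-296)) + 64072)*(-1/242 - 255398) = ((-1323 - 2072) + 64072)*(-61806317/242) = (-3395 + 64072)*(-61806317/242) = 60677*(-61806317/242) = -3750221896609/242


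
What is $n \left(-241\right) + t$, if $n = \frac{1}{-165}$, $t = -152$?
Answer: $- \frac{24839}{165} \approx -150.54$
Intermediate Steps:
$n = - \frac{1}{165} \approx -0.0060606$
$n \left(-241\right) + t = \left(- \frac{1}{165}\right) \left(-241\right) - 152 = \frac{241}{165} - 152 = - \frac{24839}{165}$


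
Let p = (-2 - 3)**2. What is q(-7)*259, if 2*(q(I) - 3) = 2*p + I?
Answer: 12691/2 ≈ 6345.5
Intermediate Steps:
p = 25 (p = (-5)**2 = 25)
q(I) = 28 + I/2 (q(I) = 3 + (2*25 + I)/2 = 3 + (50 + I)/2 = 3 + (25 + I/2) = 28 + I/2)
q(-7)*259 = (28 + (1/2)*(-7))*259 = (28 - 7/2)*259 = (49/2)*259 = 12691/2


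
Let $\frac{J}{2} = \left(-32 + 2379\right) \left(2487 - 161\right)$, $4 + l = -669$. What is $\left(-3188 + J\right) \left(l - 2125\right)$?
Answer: $-30540326688$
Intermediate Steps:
$l = -673$ ($l = -4 - 669 = -673$)
$J = 10918244$ ($J = 2 \left(-32 + 2379\right) \left(2487 - 161\right) = 2 \cdot 2347 \cdot 2326 = 2 \cdot 5459122 = 10918244$)
$\left(-3188 + J\right) \left(l - 2125\right) = \left(-3188 + 10918244\right) \left(-673 - 2125\right) = 10915056 \left(-2798\right) = -30540326688$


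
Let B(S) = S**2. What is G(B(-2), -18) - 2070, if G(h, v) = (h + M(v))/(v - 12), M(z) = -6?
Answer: -31049/15 ≈ -2069.9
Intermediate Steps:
G(h, v) = (-6 + h)/(-12 + v) (G(h, v) = (h - 6)/(v - 12) = (-6 + h)/(-12 + v))
G(B(-2), -18) - 2070 = (-6 + (-2)**2)/(-12 - 18) - 2070 = (-6 + 4)/(-30) - 2070 = -1/30*(-2) - 2070 = 1/15 - 2070 = -31049/15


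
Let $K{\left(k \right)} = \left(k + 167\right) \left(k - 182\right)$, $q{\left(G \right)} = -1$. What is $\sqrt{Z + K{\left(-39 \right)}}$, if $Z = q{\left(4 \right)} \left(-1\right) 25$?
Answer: $i \sqrt{28263} \approx 168.12 i$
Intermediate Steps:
$K{\left(k \right)} = \left(-182 + k\right) \left(167 + k\right)$ ($K{\left(k \right)} = \left(167 + k\right) \left(-182 + k\right) = \left(-182 + k\right) \left(167 + k\right)$)
$Z = 25$ ($Z = \left(-1\right) \left(-1\right) 25 = 1 \cdot 25 = 25$)
$\sqrt{Z + K{\left(-39 \right)}} = \sqrt{25 - \left(29809 - 1521\right)} = \sqrt{25 + \left(-30394 + 1521 + 585\right)} = \sqrt{25 - 28288} = \sqrt{-28263} = i \sqrt{28263}$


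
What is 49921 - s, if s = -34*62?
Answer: 52029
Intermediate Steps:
s = -2108
49921 - s = 49921 - 1*(-2108) = 49921 + 2108 = 52029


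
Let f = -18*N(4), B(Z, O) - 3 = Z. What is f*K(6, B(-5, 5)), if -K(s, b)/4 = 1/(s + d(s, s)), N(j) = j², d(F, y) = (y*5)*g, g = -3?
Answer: -96/7 ≈ -13.714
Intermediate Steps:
B(Z, O) = 3 + Z
d(F, y) = -15*y (d(F, y) = (y*5)*(-3) = (5*y)*(-3) = -15*y)
K(s, b) = 2/(7*s) (K(s, b) = -4/(s - 15*s) = -4*(-1/(14*s)) = -(-2)/(7*s) = 2/(7*s))
f = -288 (f = -18*4² = -18*16 = -288)
f*K(6, B(-5, 5)) = -576/(7*6) = -288*1/21 = -96/7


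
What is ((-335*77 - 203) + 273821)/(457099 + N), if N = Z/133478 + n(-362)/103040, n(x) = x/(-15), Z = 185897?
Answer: 12781694067441600/23575363791101359 ≈ 0.54216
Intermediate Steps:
n(x) = -x/15 (n(x) = x*(-1/15) = -x/15)
N = 71842680559/51575899200 (N = 185897/133478 - 1/15*(-362)/103040 = 185897*(1/133478) + (362/15)*(1/103040) = 185897/133478 + 181/772800 = 71842680559/51575899200 ≈ 1.3930)
((-335*77 - 203) + 273821)/(457099 + N) = ((-335*77 - 203) + 273821)/(457099 + 71842680559/51575899200) = ((-25795 - 203) + 273821)/(23575363791101359/51575899200) = (-25998 + 273821)*(51575899200/23575363791101359) = 247823*(51575899200/23575363791101359) = 12781694067441600/23575363791101359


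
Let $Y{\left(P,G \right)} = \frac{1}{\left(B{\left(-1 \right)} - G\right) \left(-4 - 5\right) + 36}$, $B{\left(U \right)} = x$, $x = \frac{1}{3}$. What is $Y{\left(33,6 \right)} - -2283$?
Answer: $\frac{198622}{87} \approx 2283.0$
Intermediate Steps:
$x = \frac{1}{3} \approx 0.33333$
$B{\left(U \right)} = \frac{1}{3}$
$Y{\left(P,G \right)} = \frac{1}{33 + 9 G}$ ($Y{\left(P,G \right)} = \frac{1}{\left(\frac{1}{3} - G\right) \left(-4 - 5\right) + 36} = \frac{1}{\left(\frac{1}{3} - G\right) \left(-9\right) + 36} = \frac{1}{\left(-3 + 9 G\right) + 36} = \frac{1}{33 + 9 G}$)
$Y{\left(33,6 \right)} - -2283 = \frac{1}{3 \left(11 + 3 \cdot 6\right)} - -2283 = \frac{1}{3 \left(11 + 18\right)} + 2283 = \frac{1}{3 \cdot 29} + 2283 = \frac{1}{3} \cdot \frac{1}{29} + 2283 = \frac{1}{87} + 2283 = \frac{198622}{87}$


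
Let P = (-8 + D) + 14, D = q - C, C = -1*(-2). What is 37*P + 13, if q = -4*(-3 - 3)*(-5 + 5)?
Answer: 161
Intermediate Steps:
C = 2
q = 0 (q = -(-24)*0 = -4*0 = 0)
D = -2 (D = 0 - 1*2 = 0 - 2 = -2)
P = 4 (P = (-8 - 2) + 14 = -10 + 14 = 4)
37*P + 13 = 37*4 + 13 = 148 + 13 = 161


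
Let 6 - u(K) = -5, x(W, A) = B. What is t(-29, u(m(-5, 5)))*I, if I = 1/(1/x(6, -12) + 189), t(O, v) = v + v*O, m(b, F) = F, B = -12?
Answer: -3696/2267 ≈ -1.6303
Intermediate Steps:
x(W, A) = -12
u(K) = 11 (u(K) = 6 - 1*(-5) = 6 + 5 = 11)
t(O, v) = v + O*v
I = 12/2267 (I = 1/(1/(-12) + 189) = 1/(-1/12 + 189) = 1/(2267/12) = 12/2267 ≈ 0.0052933)
t(-29, u(m(-5, 5)))*I = (11*(1 - 29))*(12/2267) = (11*(-28))*(12/2267) = -308*12/2267 = -3696/2267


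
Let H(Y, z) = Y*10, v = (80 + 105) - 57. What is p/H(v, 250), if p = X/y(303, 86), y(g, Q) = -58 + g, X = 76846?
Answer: 5489/22400 ≈ 0.24504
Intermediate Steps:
v = 128 (v = 185 - 57 = 128)
H(Y, z) = 10*Y
p = 10978/35 (p = 76846/(-58 + 303) = 76846/245 = 76846*(1/245) = 10978/35 ≈ 313.66)
p/H(v, 250) = 10978/(35*((10*128))) = (10978/35)/1280 = (10978/35)*(1/1280) = 5489/22400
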